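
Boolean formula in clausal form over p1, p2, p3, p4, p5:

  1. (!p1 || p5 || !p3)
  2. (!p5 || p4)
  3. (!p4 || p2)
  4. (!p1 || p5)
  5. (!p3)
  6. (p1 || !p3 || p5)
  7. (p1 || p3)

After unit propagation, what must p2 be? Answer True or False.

Unit clause (!p3) sets p3 = False.
(p1 || p3) with p3 = False leaves only p1, so p1 = True.
(p5 || !p1) with p1 = True leaves only p5, so p5 = True.
In (!p5 || p4), !p5 is now false; p4 must hold, so p4 = True.
(!p4 || p2): since p4 = True, the clause reduces to (p2). p2 = True.

True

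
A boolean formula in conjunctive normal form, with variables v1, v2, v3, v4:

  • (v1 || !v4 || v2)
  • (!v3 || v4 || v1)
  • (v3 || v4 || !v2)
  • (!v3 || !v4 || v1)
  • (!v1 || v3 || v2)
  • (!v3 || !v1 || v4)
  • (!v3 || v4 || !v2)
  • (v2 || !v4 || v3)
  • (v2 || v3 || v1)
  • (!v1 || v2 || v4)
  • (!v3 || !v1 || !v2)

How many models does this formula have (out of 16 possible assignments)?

The models are:
  v1=0 v2=1 v3=0 v4=1
  v1=1 v2=0 v3=1 v4=1
  v1=1 v2=1 v3=0 v4=1
Count: 3.

3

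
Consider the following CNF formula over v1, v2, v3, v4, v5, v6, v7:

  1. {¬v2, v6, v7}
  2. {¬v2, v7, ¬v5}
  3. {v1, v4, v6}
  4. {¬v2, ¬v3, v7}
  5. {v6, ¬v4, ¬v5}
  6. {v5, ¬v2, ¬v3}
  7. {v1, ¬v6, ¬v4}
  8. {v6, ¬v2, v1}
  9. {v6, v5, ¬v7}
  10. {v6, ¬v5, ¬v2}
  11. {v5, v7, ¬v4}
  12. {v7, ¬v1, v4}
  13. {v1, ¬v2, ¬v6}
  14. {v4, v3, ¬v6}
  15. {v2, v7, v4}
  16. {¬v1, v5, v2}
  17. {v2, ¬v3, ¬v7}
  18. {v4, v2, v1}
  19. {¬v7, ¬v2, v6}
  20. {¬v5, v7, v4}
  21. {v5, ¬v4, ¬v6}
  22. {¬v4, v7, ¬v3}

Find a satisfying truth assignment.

v1=T, v2=T, v3=T, v4=F, v5=T, v6=T, v7=T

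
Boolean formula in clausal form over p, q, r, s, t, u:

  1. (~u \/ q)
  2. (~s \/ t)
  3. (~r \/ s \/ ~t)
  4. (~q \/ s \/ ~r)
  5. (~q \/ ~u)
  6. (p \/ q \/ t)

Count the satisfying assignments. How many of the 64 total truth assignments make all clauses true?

Case analysis on q and s:
  q=1, s=1: remaining (p,r,t,u) ∈ {(0,0,1,0); (0,1,1,0); (1,0,1,0); (1,1,1,0)} — 4.
  q=1, s=0: remaining (p,r,t,u) ∈ {(0,0,0,0); (0,0,1,0); (1,0,0,0); (1,0,1,0)} — 4.
  q=0, s=1: remaining (p,r,t,u) ∈ {(0,0,1,0); (0,1,1,0); (1,0,1,0); (1,1,1,0)} — 4.
  q=0, s=0: remaining (p,r,t,u) ∈ {(0,0,1,0); (1,0,0,0); (1,0,1,0); (1,1,0,0)} — 4.
Total: 4 + 4 + 4 + 4 = 16.

16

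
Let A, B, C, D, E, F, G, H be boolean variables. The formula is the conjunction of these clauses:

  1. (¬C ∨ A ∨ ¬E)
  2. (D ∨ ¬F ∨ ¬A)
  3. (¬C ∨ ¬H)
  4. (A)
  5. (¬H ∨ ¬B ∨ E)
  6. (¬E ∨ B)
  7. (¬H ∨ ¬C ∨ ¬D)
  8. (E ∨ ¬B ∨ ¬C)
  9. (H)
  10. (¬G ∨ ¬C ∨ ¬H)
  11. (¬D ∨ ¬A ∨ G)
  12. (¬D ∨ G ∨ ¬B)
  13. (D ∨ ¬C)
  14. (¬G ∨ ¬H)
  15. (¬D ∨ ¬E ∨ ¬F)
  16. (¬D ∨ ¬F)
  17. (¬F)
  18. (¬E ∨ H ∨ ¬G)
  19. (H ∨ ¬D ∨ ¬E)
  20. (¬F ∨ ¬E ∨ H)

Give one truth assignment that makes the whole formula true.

A=T  B=F  C=F  D=F  E=F  F=F  G=F  H=T

Check each clause:
  1. (¬E ∨ ¬C ∨ A) — A is true.
  2. (¬A ∨ D ∨ ¬F) — ¬F is true.
  3. (¬C ∨ ¬H) — ¬C is true.
  4. (A) — A is true.
  5. (¬B ∨ E ∨ ¬H) — ¬B is true.
  6. (B ∨ ¬E) — ¬E is true.
  7. (¬C ∨ ¬H ∨ ¬D) — ¬D is true.
  8. (¬B ∨ ¬C ∨ E) — ¬C is true.
  9. (H) — H is true.
  10. (¬H ∨ ¬C ∨ ¬G) — ¬G is true.
  11. (¬A ∨ ¬D ∨ G) — ¬D is true.
  12. (G ∨ ¬D ∨ ¬B) — ¬D is true.
  13. (¬C ∨ D) — ¬C is true.
  14. (¬G ∨ ¬H) — ¬G is true.
  15. (¬F ∨ ¬D ∨ ¬E) — ¬F is true.
  16. (¬F ∨ ¬D) — ¬F is true.
  17. (¬F) — ¬F is true.
  18. (¬E ∨ ¬G ∨ H) — H is true.
  19. (¬D ∨ H ∨ ¬E) — H is true.
  20. (H ∨ ¬E ∨ ¬F) — H is true.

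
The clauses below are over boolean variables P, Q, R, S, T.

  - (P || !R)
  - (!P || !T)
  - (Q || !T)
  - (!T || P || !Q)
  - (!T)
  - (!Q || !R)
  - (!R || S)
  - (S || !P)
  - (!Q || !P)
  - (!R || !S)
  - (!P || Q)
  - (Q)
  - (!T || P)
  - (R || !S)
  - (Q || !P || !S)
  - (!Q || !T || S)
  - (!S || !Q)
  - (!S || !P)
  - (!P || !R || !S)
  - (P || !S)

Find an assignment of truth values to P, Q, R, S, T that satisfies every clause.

The clause (!T) is unit: T must be False.
(Q) is a unit clause, so Q = True.
The clause (!R) is unit: R must be False.
The clause (!P) is unit: P must be False.
(!S) is a unit clause, so S = False.

P=F  Q=T  R=F  S=F  T=F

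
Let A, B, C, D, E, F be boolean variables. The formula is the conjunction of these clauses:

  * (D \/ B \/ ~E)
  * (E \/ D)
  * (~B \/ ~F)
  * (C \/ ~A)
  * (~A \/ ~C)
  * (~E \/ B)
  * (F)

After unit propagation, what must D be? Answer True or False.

True

(F) stands alone — F = True.
(~B \/ ~F) with F = True leaves only ~B, so B = False.
From (B \/ ~E) and B = False: E = False.
In (D \/ E), E is now false; D must hold, so D = True.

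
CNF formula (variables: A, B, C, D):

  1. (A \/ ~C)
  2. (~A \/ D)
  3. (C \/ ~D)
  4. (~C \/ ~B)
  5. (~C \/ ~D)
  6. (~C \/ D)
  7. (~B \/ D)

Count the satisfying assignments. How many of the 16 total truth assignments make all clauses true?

1

Satisfying assignments:
  A=0 B=0 C=0 D=0
That's 1 in total.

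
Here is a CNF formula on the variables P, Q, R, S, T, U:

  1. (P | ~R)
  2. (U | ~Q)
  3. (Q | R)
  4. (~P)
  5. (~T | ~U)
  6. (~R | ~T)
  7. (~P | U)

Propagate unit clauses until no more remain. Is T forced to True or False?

False

(~P) is a unit clause: P = False.
(~R | P): since P = False, the clause reduces to (~R). R = False.
(Q | R) with R = False leaves only Q, so Q = True.
(U | ~Q) with Q = True leaves only U, so U = True.
(~T | ~U) with U = True leaves only ~T, so T = False.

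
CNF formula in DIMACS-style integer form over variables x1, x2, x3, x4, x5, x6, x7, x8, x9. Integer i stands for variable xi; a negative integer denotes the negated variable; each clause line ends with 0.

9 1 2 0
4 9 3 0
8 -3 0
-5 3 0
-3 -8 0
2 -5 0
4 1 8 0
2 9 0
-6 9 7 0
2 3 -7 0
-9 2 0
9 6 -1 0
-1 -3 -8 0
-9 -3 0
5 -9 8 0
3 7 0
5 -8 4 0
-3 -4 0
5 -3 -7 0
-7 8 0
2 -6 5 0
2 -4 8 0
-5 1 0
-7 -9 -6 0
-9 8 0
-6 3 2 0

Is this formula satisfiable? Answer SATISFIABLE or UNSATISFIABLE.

SATISFIABLE

Pure literal: x2 appears only positively; assign x2 = True.
Set x1 = False and propagate.
  then x5 is forced to False.
Set x3 = False and propagate.
  then x7 is forced to True.
  then x8 is forced to True.
  then x4 is forced to True.
The remaining clauses are satisfied by x6 = True, x9 = False.
So x1 = 0, x2 = 1, x3 = 0, x4 = 1, x5 = 0, x6 = 1, x7 = 1, x8 = 1, x9 = 0 is a satisfying assignment.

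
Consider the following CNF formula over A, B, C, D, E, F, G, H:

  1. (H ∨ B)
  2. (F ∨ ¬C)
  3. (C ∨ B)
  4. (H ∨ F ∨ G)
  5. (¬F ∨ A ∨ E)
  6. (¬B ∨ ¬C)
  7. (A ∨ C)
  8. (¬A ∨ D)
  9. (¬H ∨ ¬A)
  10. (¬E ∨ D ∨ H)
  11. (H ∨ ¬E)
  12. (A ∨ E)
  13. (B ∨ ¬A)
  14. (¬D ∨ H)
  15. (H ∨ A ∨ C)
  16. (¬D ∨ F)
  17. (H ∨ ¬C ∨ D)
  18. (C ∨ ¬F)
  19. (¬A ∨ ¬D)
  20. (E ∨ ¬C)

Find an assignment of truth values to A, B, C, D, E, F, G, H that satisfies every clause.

A=F, B=F, C=T, D=T, E=T, F=T, G=F, H=T

Branch on A: take A = False.
  then C is forced to True.
  then F is forced to True.
  then E is forced to True.
  then B is forced to False.
  then H is forced to True.
D, G are now unconstrained; take D = True, G = False.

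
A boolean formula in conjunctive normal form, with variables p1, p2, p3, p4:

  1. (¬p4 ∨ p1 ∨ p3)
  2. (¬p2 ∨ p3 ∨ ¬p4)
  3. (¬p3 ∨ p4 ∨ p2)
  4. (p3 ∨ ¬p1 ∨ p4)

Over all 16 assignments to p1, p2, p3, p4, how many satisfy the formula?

Case analysis on p3 and p4:
  p3=1, p4=1: remaining (p1,p2) ∈ {(0,0); (0,1); (1,0); (1,1)} — 4.
  p3=1, p4=0: remaining (p1,p2) ∈ {(0,1); (1,1)} — 2.
  p3=0, p4=1: remaining (p1,p2) ∈ {(1,0)} — 1.
  p3=0, p4=0: remaining (p1,p2) ∈ {(0,0); (0,1)} — 2.
Total: 4 + 2 + 1 + 2 = 9.

9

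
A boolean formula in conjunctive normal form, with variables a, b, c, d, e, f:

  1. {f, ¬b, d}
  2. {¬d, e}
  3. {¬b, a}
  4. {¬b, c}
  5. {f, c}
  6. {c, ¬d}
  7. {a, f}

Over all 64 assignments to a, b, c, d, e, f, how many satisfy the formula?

17

Case analysis on b and c:
  b=T, c=T: remaining (a,d,e,f) ∈ {(T,F,F,T); (T,F,T,T); (T,T,T,F); (T,T,T,T)} — 4.
  b=T, c=F: a clause becomes empty — 0.
  b=F, c=T: 9 of the 16 assignments to (a,d,e,f) work.
  b=F, c=F: remaining (a,d,e,f) ∈ {(F,F,F,T); (F,F,T,T); (T,F,F,T); (T,F,T,T)} — 4.
Total: 4 + 0 + 9 + 4 = 17.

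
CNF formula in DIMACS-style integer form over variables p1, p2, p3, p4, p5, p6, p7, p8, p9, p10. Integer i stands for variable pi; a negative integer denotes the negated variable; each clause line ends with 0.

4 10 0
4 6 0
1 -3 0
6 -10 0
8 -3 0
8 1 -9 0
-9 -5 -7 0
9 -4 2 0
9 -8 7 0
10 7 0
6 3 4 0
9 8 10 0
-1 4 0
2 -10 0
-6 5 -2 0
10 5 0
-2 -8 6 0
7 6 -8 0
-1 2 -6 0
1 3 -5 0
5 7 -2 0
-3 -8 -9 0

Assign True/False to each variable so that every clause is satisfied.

p1=T, p2=T, p3=F, p4=T, p5=T, p6=T, p7=F, p8=F, p9=F, p10=T

Check each clause:
  1. (p4 ∨ p10) — p10 is true.
  2. (p4 ∨ p6) — p4 is true.
  3. (¬p3 ∨ p1) — p1 is true.
  4. (p6 ∨ ¬p10) — p6 is true.
  5. (p8 ∨ ¬p3) — ¬p3 is true.
  6. (p1 ∨ p8 ∨ ¬p9) — p1 is true.
  7. (¬p7 ∨ ¬p5 ∨ ¬p9) — ¬p7 is true.
  8. (¬p4 ∨ p2 ∨ p9) — p2 is true.
  9. (p9 ∨ p7 ∨ ¬p8) — ¬p8 is true.
  10. (p10 ∨ p7) — p10 is true.
  11. (p3 ∨ p4 ∨ p6) — p4 is true.
  12. (p10 ∨ p8 ∨ p9) — p10 is true.
  13. (¬p1 ∨ p4) — p4 is true.
  14. (p2 ∨ ¬p10) — p2 is true.
  15. (¬p2 ∨ p5 ∨ ¬p6) — p5 is true.
  16. (p10 ∨ p5) — p10 is true.
  17. (¬p8 ∨ ¬p2 ∨ p6) — ¬p8 is true.
  18. (¬p8 ∨ p7 ∨ p6) — ¬p8 is true.
  19. (¬p1 ∨ p2 ∨ ¬p6) — p2 is true.
  20. (p3 ∨ ¬p5 ∨ p1) — p1 is true.
  21. (p5 ∨ p7 ∨ ¬p2) — p5 is true.
  22. (¬p9 ∨ ¬p8 ∨ ¬p3) — ¬p8 is true.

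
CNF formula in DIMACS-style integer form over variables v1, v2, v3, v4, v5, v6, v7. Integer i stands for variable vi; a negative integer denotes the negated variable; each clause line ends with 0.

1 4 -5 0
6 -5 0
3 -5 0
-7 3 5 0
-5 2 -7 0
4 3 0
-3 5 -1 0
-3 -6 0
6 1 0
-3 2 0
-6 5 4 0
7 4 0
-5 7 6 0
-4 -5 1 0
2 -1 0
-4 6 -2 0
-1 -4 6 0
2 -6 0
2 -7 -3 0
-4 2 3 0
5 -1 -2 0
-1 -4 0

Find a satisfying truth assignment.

v1 = False, v2 = True, v3 = False, v4 = True, v5 = False, v6 = True, v7 = False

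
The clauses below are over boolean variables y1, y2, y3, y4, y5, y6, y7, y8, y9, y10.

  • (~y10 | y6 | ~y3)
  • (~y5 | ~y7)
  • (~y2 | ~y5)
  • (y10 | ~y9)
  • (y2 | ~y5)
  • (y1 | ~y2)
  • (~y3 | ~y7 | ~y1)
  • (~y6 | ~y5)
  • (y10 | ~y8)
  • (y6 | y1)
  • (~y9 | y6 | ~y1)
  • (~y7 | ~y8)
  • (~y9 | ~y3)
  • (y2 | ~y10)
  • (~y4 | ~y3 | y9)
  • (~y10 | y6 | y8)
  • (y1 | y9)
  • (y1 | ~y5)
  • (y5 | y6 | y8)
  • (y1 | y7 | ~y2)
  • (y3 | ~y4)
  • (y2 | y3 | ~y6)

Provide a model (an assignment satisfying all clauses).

y1=T  y2=T  y3=F  y4=F  y5=F  y6=F  y7=F  y8=T  y9=F  y10=T

y4 occurs only negated in the remaining clauses — set y4 = False.
Branch on y1: take y1 = True.
Branch on y2: take y2 = True.
  then y5 is forced to False.
Branch on y3: take y3 = False.
The remaining clauses are satisfied by y6 = False, y7 = False, y8 = True, y9 = False, y10 = True.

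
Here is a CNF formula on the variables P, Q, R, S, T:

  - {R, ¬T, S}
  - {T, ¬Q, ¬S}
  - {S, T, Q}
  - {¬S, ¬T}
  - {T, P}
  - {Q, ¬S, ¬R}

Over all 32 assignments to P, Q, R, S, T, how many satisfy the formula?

7

The models are:
  P=F Q=F R=T S=F T=T
  P=F Q=T R=T S=F T=T
  P=T Q=F R=F S=T T=F
  P=T Q=F R=T S=F T=T
  P=T Q=T R=F S=F T=F
  P=T Q=T R=T S=F T=F
  P=T Q=T R=T S=F T=T
That's 7 in total.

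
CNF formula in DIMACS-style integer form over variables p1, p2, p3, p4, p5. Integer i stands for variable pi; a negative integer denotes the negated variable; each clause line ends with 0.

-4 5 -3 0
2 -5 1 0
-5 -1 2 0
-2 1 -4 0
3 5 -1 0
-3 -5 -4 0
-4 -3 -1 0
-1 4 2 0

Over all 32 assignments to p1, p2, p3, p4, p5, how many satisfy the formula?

Case analysis on p1 and p4:
  p1=1, p4=1: remaining (p2,p3,p5) ∈ {(1,0,1)} — 1.
  p1=1, p4=0: remaining (p2,p3,p5) ∈ {(1,0,1); (1,1,0); (1,1,1)} — 3.
  p1=0, p4=1: remaining (p2,p3,p5) ∈ {(0,0,0)} — 1.
  p1=0, p4=0: p3 free; 3 ways for (p2,p5) × 2^1 = 6.
Total: 1 + 3 + 1 + 6 = 11.

11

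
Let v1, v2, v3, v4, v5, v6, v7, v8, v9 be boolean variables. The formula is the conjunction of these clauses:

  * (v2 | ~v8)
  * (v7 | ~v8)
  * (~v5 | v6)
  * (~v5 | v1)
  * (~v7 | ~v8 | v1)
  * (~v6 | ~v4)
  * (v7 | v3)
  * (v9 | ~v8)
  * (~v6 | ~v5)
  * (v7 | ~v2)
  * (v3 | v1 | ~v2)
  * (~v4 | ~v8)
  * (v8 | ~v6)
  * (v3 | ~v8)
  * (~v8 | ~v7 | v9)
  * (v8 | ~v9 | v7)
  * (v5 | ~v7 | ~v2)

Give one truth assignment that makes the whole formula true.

v1 = True  v2 = False  v3 = False  v4 = False  v5 = False  v6 = False  v7 = True  v8 = False  v9 = False

v1 occurs only positively in the remaining clauses — set v1 = True.
Pure literal: v4 appears only negated; assign v4 = False.
Try v2 = False.
  then v8 is forced to False.
  then v6 is forced to False.
  then v5 is forced to False.
Try v3 = False.
  then v7 is forced to True.
v9 is now unconstrained; take v9 = False.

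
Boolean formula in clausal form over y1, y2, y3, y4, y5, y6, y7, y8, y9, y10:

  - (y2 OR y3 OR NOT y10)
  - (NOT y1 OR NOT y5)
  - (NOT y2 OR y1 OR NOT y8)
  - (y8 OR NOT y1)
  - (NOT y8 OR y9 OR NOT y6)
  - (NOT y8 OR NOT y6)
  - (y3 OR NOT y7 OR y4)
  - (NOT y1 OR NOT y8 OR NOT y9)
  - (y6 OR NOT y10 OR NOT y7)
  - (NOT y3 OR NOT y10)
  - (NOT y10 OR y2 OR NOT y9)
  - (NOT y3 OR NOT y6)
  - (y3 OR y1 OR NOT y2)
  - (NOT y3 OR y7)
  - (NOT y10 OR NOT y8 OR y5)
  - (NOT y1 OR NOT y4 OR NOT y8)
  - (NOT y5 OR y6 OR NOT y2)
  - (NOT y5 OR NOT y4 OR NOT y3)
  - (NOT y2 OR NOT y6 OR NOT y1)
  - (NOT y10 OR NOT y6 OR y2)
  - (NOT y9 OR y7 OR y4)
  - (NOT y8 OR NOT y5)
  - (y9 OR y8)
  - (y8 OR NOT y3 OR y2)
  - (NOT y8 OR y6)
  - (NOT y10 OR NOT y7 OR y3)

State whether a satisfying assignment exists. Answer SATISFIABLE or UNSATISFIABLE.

SATISFIABLE

y10 occurs only negated in the remaining clauses — set y10 = False.
Branch on y1: take y1 = False.
The remaining clauses are satisfied by y2 = False, y3 = False, y4 = True, y5 = False, y6 = False, y7 = True, y8 = False, y9 = True.
So y1 = False  y2 = False  y3 = False  y4 = True  y5 = False  y6 = False  y7 = True  y8 = False  y9 = True  y10 = False is a satisfying assignment.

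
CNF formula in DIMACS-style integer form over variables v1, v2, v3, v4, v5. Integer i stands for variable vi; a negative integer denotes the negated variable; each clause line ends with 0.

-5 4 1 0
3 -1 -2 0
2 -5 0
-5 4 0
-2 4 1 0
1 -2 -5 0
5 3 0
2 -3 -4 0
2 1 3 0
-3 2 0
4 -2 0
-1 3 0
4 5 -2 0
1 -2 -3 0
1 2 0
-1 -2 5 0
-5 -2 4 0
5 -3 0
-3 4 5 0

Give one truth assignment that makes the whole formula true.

v1=T  v2=T  v3=T  v4=T  v5=T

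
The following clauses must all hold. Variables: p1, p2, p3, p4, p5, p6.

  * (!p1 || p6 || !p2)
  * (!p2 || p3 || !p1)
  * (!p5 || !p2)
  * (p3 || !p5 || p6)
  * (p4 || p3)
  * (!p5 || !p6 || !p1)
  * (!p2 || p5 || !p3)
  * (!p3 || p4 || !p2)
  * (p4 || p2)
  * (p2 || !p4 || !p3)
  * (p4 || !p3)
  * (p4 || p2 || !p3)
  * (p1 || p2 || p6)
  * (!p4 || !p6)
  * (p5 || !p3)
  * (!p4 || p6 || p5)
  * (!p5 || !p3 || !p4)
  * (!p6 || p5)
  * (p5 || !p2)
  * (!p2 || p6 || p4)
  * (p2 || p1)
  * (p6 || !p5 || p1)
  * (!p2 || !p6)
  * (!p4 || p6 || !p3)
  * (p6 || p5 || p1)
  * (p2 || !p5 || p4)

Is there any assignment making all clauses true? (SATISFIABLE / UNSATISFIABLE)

UNSATISFIABLE

p2 = True:
  propagation gives p5=False; an empty clause results — contradiction.
p2 = False:
  propagation gives p4=True, p3=False, p6=False, p5=False; an empty clause results — contradiction.
Every branch closes, so no satisfying assignment exists.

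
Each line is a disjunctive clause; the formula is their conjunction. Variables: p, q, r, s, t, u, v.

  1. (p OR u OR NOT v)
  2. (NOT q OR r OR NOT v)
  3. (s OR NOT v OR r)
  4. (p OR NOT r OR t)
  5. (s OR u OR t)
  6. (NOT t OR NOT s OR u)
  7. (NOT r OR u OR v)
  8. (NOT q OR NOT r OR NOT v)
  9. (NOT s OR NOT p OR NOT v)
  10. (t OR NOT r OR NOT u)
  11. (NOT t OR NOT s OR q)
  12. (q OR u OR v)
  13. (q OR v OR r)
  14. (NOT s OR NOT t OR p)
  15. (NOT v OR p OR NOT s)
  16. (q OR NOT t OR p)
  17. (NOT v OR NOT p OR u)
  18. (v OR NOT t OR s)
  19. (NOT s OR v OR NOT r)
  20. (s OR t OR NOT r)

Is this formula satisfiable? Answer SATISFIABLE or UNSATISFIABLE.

Branch on p: take p = True.
For the remaining variables, q = True, r = False, s = True, t = False, u = True, v = False works.
So p=1, q=1, r=0, s=1, t=0, u=1, v=0 is a satisfying assignment.

SATISFIABLE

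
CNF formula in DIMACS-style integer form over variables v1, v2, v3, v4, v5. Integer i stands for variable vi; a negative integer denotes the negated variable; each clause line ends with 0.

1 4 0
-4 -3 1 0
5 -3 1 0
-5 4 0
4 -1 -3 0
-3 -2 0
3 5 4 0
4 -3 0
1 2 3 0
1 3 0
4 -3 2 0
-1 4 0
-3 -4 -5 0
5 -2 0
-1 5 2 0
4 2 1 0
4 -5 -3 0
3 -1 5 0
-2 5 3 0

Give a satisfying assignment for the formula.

v1=True  v2=False  v3=False  v4=True  v5=True

Try v1 = True.
  then v4 is forced to True.
Set v2 = False and propagate.
  then v5 is forced to True.
  then v3 is forced to False.
Check each clause:
  1. (v1 || v4) — v1 is true.
  2. (!v4 || !v3 || v1) — v1 is true.
  3. (v5 || v1 || !v3) — v1 is true.
  4. (v4 || !v5) — v4 is true.
  5. (!v1 || v4 || !v3) — v4 is true.
  6. (!v3 || !v2) — !v3 is true.
  7. (v3 || v4 || v5) — v4 is true.
  8. (v4 || !v3) — v4 is true.
  9. (v1 || v2 || v3) — v1 is true.
  10. (v1 || v3) — v1 is true.
  11. (!v3 || v2 || v4) — v4 is true.
  12. (v4 || !v1) — v4 is true.
  13. (!v3 || !v5 || !v4) — !v3 is true.
  14. (!v2 || v5) — v5 is true.
  15. (!v1 || v2 || v5) — v5 is true.
  16. (v2 || v4 || v1) — v1 is true.
  17. (!v3 || v4 || !v5) — v4 is true.
  18. (v5 || !v1 || v3) — v5 is true.
  19. (v5 || !v2 || v3) — v5 is true.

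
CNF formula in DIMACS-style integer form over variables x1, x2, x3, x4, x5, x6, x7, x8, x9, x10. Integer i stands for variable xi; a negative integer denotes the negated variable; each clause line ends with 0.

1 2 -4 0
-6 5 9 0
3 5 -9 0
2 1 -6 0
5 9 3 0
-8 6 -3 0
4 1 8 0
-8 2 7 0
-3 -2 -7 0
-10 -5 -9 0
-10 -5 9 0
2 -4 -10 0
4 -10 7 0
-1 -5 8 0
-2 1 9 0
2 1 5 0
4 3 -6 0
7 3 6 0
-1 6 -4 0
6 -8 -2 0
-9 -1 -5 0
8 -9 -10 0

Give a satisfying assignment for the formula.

x1=T, x2=F, x3=T, x4=T, x5=F, x6=T, x7=T, x8=F, x9=T, x10=F

Check each clause:
  1. (x1 \/ x2 \/ ~x4) — x1 is true.
  2. (x9 \/ ~x6 \/ x5) — x9 is true.
  3. (x3 \/ x5 \/ ~x9) — x3 is true.
  4. (x2 \/ ~x6 \/ x1) — x1 is true.
  5. (x9 \/ x3 \/ x5) — x9 is true.
  6. (x6 \/ ~x8 \/ ~x3) — ~x8 is true.
  7. (x8 \/ x1 \/ x4) — x1 is true.
  8. (x7 \/ x2 \/ ~x8) — ~x8 is true.
  9. (~x2 \/ ~x7 \/ ~x3) — ~x2 is true.
  10. (~x9 \/ ~x10 \/ ~x5) — ~x5 is true.
  11. (~x10 \/ x9 \/ ~x5) — x9 is true.
  12. (~x4 \/ x2 \/ ~x10) — ~x10 is true.
  13. (x7 \/ x4 \/ ~x10) — x4 is true.
  14. (x8 \/ ~x5 \/ ~x1) — ~x5 is true.
  15. (~x2 \/ x1 \/ x9) — x9 is true.
  16. (x2 \/ x1 \/ x5) — x1 is true.
  17. (~x6 \/ x4 \/ x3) — x3 is true.
  18. (x3 \/ x6 \/ x7) — x3 is true.
  19. (~x4 \/ x6 \/ ~x1) — x6 is true.
  20. (~x8 \/ ~x2 \/ x6) — ~x8 is true.
  21. (~x1 \/ ~x9 \/ ~x5) — ~x5 is true.
  22. (~x10 \/ x8 \/ ~x9) — ~x10 is true.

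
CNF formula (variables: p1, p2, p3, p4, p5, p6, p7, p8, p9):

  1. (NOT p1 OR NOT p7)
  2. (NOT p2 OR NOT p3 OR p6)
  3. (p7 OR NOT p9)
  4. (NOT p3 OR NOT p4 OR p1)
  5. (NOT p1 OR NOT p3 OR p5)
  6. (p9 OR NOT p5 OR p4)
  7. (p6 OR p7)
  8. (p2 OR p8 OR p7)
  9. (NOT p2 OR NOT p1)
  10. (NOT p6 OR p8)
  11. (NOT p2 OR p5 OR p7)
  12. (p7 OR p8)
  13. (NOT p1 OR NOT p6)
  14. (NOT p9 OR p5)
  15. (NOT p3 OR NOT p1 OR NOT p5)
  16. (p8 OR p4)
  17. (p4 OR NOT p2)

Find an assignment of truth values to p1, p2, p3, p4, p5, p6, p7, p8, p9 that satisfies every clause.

p1=F, p2=T, p3=F, p4=T, p5=T, p6=F, p7=T, p8=F, p9=T

Pure literal: p3 appears only negated; assign p3 = False.
Set p1 = False and propagate.
Try p2 = True.
  then p4 is forced to True.
The remaining clauses are satisfied by p5 = True, p6 = False, p7 = True, p8 = False, p9 = True.
Check each clause:
  1. (NOT p7 OR NOT p1) — NOT p1 is true.
  2. (NOT p2 OR NOT p3 OR p6) — NOT p3 is true.
  3. (NOT p9 OR p7) — p7 is true.
  4. (NOT p3 OR p1 OR NOT p4) — NOT p3 is true.
  5. (NOT p3 OR NOT p1 OR p5) — p5 is true.
  6. (p4 OR p9 OR NOT p5) — p9 is true.
  7. (p7 OR p6) — p7 is true.
  8. (p2 OR p7 OR p8) — p2 is true.
  9. (NOT p2 OR NOT p1) — NOT p1 is true.
  10. (NOT p6 OR p8) — NOT p6 is true.
  11. (p7 OR p5 OR NOT p2) — p5 is true.
  12. (p8 OR p7) — p7 is true.
  13. (NOT p1 OR NOT p6) — NOT p6 is true.
  14. (NOT p9 OR p5) — p5 is true.
  15. (NOT p1 OR NOT p3 OR NOT p5) — NOT p3 is true.
  16. (p4 OR p8) — p4 is true.
  17. (p4 OR NOT p2) — p4 is true.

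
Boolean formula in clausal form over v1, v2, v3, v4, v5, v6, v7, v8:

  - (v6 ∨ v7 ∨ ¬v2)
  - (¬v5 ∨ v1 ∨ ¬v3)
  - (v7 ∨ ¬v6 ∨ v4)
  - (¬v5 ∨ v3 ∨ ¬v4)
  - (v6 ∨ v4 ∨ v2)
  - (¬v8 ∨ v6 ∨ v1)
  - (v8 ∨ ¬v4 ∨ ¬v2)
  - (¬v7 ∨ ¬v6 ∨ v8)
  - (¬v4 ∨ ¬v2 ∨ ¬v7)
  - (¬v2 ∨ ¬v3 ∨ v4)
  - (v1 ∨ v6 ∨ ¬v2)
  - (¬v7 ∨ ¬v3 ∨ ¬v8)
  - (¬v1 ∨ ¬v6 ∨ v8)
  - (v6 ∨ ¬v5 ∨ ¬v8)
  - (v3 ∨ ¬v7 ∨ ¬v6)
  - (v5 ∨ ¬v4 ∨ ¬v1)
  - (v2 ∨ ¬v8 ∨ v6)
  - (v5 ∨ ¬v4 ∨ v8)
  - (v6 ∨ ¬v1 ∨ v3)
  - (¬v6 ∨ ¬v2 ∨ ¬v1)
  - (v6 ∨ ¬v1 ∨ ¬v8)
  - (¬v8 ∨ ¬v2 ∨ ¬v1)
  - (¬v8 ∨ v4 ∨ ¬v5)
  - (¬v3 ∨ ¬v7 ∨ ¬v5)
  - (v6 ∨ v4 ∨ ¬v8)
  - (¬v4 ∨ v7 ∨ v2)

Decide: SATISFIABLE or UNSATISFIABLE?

Set v1 = False and propagate.
For the remaining variables, v2 = True, v3 = True, v4 = True, v5 = False, v6 = True, v7 = False, v8 = True works.
Every clause has at least one true literal under this assignment.
So v1=F, v2=T, v3=T, v4=T, v5=F, v6=T, v7=F, v8=T is a satisfying assignment.

SATISFIABLE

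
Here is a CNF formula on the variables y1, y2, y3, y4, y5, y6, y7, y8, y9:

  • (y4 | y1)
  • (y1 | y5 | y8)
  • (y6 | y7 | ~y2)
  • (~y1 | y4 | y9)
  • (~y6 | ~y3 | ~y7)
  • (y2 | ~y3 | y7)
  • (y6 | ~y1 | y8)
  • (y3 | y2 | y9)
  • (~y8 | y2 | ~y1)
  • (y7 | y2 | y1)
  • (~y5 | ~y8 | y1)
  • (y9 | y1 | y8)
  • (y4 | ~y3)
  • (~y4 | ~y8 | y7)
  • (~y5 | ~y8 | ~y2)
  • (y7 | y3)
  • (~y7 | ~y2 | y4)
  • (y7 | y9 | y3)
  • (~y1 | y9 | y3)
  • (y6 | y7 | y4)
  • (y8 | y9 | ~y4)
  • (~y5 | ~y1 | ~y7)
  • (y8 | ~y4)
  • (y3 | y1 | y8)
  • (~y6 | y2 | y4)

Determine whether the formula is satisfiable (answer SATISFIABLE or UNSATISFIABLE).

Set y1 = False and propagate.
  then y4 is forced to True.
  then y8 is forced to True.
  then y5 is forced to False.
  then y7 is forced to True.
The remaining clauses are satisfied by y2 = True, y3 = True, y6 = False, y9 = False.
Every clause has at least one true literal under this assignment.
So y1=False, y2=True, y3=True, y4=True, y5=False, y6=False, y7=True, y8=True, y9=False is a satisfying assignment.

SATISFIABLE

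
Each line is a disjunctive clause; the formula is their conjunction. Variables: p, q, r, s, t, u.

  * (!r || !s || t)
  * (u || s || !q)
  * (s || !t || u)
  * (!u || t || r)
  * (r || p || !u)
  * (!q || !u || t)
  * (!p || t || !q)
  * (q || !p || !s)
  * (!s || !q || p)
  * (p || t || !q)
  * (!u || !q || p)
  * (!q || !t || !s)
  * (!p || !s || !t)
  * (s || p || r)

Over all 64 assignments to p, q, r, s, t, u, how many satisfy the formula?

Split on p, then q.
  p=T, q=T: remaining (r,s,t,u) ∈ {(F,F,T,T); (T,F,T,T)} — 2.
  p=T, q=F: 5 of the 16 assignments to (r,s,t,u) work.
  p=F, q=T: a clause becomes empty — 0.
  p=F, q=F: 7 of the 16 assignments to (r,s,t,u) work.
Total: 2 + 5 + 0 + 7 = 14.

14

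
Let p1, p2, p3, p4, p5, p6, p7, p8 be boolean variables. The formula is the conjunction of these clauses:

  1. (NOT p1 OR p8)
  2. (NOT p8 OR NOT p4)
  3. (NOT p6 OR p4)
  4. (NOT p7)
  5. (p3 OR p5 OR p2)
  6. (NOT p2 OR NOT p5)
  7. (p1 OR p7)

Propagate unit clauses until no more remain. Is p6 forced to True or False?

False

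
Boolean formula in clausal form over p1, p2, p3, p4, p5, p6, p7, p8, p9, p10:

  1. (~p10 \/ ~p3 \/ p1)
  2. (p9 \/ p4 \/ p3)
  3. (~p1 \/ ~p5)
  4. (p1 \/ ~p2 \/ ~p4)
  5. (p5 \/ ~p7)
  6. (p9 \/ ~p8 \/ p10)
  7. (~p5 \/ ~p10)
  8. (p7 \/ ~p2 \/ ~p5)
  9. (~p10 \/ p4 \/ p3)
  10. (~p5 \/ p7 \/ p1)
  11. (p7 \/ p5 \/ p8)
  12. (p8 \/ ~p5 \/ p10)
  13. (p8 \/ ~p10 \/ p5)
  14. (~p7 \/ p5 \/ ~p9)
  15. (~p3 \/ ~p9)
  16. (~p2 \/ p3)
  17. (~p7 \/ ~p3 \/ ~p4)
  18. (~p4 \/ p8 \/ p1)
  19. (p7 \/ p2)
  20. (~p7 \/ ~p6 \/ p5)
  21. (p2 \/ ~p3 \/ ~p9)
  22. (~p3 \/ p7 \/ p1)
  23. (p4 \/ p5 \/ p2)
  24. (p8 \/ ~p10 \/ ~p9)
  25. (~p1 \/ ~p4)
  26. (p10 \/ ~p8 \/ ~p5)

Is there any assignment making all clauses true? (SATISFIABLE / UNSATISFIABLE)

Set p1 = True and propagate.
  then p5 is forced to False.
  then p7 is forced to False.
  then p8 is forced to True.
  then p2 is forced to True.
  then p3 is forced to True.
  then p9 is forced to False.
  then p10 is forced to True.
  then p4 is forced to False.
p6 is now unconstrained; take p6 = True.
Every clause has at least one true literal under this assignment.
So p1=True, p2=True, p3=True, p4=False, p5=False, p6=True, p7=False, p8=True, p9=False, p10=True is a satisfying assignment.

SATISFIABLE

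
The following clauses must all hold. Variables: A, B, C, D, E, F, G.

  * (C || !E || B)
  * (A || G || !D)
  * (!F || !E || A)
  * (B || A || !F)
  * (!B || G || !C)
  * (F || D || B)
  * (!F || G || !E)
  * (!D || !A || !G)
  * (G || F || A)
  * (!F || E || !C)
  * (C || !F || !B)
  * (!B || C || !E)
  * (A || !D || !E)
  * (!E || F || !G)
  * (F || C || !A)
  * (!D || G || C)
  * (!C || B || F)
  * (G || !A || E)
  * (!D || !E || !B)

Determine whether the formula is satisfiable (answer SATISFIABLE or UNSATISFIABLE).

Branch on A: take A = False.
Try B = True.
For the remaining variables, C = True, D = False, E = False, F = False, G = True works.
Every clause has at least one true literal under this assignment.
So A=False, B=True, C=True, D=False, E=False, F=False, G=True is a satisfying assignment.

SATISFIABLE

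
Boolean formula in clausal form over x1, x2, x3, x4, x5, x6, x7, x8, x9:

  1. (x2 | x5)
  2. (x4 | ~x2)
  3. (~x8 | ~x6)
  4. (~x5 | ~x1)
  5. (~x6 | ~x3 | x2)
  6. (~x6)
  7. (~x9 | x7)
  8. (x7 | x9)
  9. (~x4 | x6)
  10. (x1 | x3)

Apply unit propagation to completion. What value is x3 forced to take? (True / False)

True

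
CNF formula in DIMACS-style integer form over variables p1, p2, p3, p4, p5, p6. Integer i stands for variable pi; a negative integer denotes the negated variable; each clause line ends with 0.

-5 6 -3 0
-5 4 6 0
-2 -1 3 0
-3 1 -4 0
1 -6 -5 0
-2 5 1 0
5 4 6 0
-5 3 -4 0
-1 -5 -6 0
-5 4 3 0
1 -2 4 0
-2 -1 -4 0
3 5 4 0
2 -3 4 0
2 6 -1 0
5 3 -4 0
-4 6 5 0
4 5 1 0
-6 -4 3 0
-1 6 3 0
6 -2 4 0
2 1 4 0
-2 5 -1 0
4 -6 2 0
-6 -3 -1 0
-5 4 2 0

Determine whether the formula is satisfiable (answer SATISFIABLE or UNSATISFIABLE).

UNSATISFIABLE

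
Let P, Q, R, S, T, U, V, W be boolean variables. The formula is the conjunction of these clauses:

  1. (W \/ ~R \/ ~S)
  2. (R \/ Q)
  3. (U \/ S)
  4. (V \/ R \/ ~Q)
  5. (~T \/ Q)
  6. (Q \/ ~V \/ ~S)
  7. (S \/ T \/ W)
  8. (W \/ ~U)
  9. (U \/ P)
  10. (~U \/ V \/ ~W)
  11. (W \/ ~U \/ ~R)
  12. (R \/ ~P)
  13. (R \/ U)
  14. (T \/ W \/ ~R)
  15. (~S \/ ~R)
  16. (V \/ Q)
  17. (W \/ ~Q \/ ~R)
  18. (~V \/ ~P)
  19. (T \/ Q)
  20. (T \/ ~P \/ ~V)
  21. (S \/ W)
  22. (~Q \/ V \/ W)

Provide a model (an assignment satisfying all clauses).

P=F, Q=T, R=T, S=F, T=T, U=T, V=T, W=T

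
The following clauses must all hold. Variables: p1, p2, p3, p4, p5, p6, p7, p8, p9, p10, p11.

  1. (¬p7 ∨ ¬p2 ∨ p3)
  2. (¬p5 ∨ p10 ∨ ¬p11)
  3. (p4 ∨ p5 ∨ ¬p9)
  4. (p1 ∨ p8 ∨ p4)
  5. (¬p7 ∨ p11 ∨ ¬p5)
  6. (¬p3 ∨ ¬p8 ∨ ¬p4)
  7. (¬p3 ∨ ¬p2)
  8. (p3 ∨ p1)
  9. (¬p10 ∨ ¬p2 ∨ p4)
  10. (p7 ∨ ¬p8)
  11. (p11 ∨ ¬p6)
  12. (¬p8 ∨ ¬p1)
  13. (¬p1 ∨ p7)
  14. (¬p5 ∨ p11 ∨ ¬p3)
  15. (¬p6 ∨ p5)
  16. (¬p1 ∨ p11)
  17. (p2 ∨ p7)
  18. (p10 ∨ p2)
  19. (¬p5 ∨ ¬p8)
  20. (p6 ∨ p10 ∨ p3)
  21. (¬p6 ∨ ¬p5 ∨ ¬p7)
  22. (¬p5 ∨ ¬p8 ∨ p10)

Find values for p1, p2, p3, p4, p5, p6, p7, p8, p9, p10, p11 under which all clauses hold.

Branch on p1: take p1 = True.
  then p8 is forced to False.
  then p7 is forced to True.
  then p11 is forced to True.
Set p2 = False and propagate.
  then p10 is forced to True.
The remaining clauses are satisfied by p3 = False, p4 = False, p5 = True, p6 = False, p9 = True.

p1=1, p2=0, p3=0, p4=0, p5=1, p6=0, p7=1, p8=0, p9=1, p10=1, p11=1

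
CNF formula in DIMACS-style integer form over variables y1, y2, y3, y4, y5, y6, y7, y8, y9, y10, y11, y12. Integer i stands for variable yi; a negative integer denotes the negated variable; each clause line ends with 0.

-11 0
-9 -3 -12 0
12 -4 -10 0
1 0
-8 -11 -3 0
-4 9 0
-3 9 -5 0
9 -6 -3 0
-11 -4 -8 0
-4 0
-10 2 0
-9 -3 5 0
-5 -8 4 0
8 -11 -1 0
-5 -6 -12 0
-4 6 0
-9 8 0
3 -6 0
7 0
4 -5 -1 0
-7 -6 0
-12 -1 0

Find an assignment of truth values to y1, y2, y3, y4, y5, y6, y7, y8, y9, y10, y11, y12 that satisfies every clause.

y1 = T  y2 = T  y3 = T  y4 = F  y5 = F  y6 = F  y7 = T  y8 = F  y9 = F  y10 = F  y11 = F  y12 = F

(¬y11) is a unit clause, so y11 = False.
(y1) is a unit clause, so y1 = True.
The clause (¬y4) is unit: y4 must be False.
Unit propagation: (y7) forces y7 = True.
(¬y5) is a unit clause, so y5 = False.
The clause (¬y6) is unit: y6 must be False.
The clause (¬y12) is unit: y12 must be False.
y2 occurs only positively in the remaining clauses — set y2 = True.
Pure literal: y9 appears only negated; assign y9 = False.
y3, y8, y10 are now unconstrained; take y3 = True, y8 = False, y10 = False.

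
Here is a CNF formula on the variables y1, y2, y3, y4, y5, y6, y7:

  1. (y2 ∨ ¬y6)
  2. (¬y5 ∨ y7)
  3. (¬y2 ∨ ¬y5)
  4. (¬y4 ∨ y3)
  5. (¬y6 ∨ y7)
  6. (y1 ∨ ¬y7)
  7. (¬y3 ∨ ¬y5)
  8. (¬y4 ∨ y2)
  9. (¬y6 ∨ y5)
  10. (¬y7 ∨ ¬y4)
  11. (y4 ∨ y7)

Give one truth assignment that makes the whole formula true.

Pure literal: y1 appears only positively; assign y1 = True.
Pure literal: y6 appears only negated; assign y6 = False.
Branch on y2: take y2 = True.
  then y5 is forced to False.
For the remaining variables, y3 = True, y4 = False, y7 = True works.
Check each clause:
  1. (y2 ∨ ¬y6) — ¬y6 is true.
  2. (¬y5 ∨ y7) — ¬y5 is true.
  3. (¬y5 ∨ ¬y2) — ¬y5 is true.
  4. (y3 ∨ ¬y4) — y3 is true.
  5. (y7 ∨ ¬y6) — ¬y6 is true.
  6. (¬y7 ∨ y1) — y1 is true.
  7. (¬y5 ∨ ¬y3) — ¬y5 is true.
  8. (y2 ∨ ¬y4) — y2 is true.
  9. (y5 ∨ ¬y6) — ¬y6 is true.
  10. (¬y4 ∨ ¬y7) — ¬y4 is true.
  11. (y7 ∨ y4) — y7 is true.

y1 = T, y2 = T, y3 = T, y4 = F, y5 = F, y6 = F, y7 = T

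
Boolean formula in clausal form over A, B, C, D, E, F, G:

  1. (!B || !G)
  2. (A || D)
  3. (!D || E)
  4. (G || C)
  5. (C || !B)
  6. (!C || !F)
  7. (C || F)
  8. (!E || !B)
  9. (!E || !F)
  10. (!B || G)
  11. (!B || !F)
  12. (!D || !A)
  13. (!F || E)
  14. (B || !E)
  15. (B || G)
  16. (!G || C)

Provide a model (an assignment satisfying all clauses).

A=T  B=F  C=T  D=F  E=F  F=F  G=T

Check each clause:
  1. (!B || !G) — !B is true.
  2. (D || A) — A is true.
  3. (E || !D) — !D is true.
  4. (C || G) — C is true.
  5. (!B || C) — C is true.
  6. (!F || !C) — !F is true.
  7. (F || C) — C is true.
  8. (!B || !E) — !E is true.
  9. (!F || !E) — !F is true.
  10. (!B || G) — !B is true.
  11. (!F || !B) — !F is true.
  12. (!A || !D) — !D is true.
  13. (E || !F) — !F is true.
  14. (B || !E) — !E is true.
  15. (G || B) — G is true.
  16. (C || !G) — C is true.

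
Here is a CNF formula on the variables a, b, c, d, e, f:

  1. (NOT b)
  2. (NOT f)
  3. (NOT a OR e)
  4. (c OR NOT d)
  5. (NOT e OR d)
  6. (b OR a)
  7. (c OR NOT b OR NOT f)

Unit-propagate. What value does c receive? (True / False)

True

(NOT b) stands alone — b = False.
Unit clause (NOT f) sets f = False.
(a OR b): since b = False, the clause reduces to (a). a = True.
In (e OR NOT a), NOT a is now false; e must hold, so e = True.
From (NOT e OR d) and e = True: d = True.
In (c OR NOT d), NOT d is now false; c must hold, so c = True.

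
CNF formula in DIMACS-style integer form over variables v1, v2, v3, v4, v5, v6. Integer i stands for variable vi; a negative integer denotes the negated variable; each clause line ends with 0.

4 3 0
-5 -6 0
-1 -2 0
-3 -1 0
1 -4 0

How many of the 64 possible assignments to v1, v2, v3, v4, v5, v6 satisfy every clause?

9

Split on v1, then v3.
  v1=1, v3=1: a clause becomes empty — 0.
  v1=1, v3=0: remaining (v2,v4,v5,v6) ∈ {(0,1,0,0); (0,1,0,1); (0,1,1,0)} — 3.
  v1=0, v3=1: v2 free; 3 ways for (v4,v5,v6) × 2^1 = 6.
  v1=0, v3=0: a clause becomes empty — 0.
Total: 0 + 3 + 6 + 0 = 9.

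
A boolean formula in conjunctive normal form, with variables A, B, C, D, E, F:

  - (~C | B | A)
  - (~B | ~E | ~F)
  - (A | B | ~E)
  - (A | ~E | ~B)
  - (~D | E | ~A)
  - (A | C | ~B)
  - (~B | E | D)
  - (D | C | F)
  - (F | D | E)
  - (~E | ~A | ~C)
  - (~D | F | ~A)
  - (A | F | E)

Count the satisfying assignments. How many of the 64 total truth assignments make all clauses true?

7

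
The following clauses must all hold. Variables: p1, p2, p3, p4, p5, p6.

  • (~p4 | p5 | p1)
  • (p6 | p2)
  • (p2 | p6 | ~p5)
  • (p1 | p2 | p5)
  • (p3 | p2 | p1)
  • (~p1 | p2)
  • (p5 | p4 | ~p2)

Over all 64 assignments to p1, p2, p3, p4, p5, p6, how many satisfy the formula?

22

Split on p2, then p1.
  p2=1, p1=1: p3, p6 free; 3 ways for (p4,p5) × 2^2 = 12.
  p2=1, p1=0: forces p5=1; p3, p4, p6 free → 2^3 = 8.
  p2=0, p1=1: a clause becomes empty — 0.
  p2=0, p1=0: remaining (p3,p4,p5,p6) ∈ {(1,0,1,1); (1,1,1,1)} — 2.
Total: 12 + 8 + 0 + 2 = 22.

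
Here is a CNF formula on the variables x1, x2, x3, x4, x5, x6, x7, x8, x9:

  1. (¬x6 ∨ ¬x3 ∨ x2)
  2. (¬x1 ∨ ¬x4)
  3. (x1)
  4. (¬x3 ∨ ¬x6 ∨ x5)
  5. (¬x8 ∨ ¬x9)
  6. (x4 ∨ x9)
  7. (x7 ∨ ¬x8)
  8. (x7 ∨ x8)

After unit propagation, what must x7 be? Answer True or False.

True

(x1) stands alone — x1 = True.
From (¬x1 ∨ ¬x4) and x1 = True: x4 = False.
(x9 ∨ x4) with x4 = False leaves only x9, so x9 = True.
From (¬x8 ∨ ¬x9) and x9 = True: x8 = False.
(x8 ∨ x7) with x8 = False leaves only x7, so x7 = True.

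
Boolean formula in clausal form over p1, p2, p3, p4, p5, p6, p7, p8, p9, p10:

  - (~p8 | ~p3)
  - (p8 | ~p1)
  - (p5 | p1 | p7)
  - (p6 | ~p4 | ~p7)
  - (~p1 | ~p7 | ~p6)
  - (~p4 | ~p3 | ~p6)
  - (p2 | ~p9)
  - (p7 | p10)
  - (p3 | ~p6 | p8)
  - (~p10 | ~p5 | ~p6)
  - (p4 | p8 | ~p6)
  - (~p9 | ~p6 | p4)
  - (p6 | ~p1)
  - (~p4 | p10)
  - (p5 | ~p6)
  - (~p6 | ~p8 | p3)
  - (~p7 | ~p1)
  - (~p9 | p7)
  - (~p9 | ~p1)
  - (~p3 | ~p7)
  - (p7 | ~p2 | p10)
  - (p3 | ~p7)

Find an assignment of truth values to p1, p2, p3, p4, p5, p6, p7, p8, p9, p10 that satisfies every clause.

p1=F, p2=F, p3=F, p4=T, p5=T, p6=F, p7=F, p8=T, p9=F, p10=T

Pure literal: p9 appears only negated; assign p9 = False.
Set p1 = False and propagate.
Try p2 = False.
Branch on p3: take p3 = False.
  then p7 is forced to False.
  then p5 is forced to True.
  then p10 is forced to True.
  then p6 is forced to False.
p4, p8 are now unconstrained; take p4 = True, p8 = True.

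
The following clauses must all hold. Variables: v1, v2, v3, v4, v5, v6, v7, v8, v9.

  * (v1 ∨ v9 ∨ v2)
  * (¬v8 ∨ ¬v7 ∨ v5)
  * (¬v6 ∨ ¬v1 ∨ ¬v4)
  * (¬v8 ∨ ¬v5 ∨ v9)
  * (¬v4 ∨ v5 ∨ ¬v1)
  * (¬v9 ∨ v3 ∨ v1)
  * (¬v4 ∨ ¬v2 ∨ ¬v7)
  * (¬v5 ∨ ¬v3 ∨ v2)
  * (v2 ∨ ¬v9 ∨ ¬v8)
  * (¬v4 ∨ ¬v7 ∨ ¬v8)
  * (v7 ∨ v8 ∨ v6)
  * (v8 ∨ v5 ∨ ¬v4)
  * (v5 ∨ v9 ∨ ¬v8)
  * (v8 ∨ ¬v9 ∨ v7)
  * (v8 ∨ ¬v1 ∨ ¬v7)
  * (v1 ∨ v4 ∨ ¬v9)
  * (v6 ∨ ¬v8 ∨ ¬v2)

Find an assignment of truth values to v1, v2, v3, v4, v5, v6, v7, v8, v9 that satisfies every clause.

v1=False, v2=True, v3=True, v4=False, v5=False, v6=False, v7=True, v8=False, v9=False

Try v1 = False.
The remaining clauses are satisfied by v2 = True, v3 = True, v4 = False, v5 = False, v6 = False, v7 = True, v8 = False, v9 = False.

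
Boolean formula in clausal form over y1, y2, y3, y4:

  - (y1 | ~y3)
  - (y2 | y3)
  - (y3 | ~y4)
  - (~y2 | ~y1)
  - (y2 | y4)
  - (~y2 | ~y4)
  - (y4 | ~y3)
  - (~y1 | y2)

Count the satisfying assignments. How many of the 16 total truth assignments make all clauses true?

1

Satisfying assignments:
  y1=F y2=T y3=F y4=F
Count: 1.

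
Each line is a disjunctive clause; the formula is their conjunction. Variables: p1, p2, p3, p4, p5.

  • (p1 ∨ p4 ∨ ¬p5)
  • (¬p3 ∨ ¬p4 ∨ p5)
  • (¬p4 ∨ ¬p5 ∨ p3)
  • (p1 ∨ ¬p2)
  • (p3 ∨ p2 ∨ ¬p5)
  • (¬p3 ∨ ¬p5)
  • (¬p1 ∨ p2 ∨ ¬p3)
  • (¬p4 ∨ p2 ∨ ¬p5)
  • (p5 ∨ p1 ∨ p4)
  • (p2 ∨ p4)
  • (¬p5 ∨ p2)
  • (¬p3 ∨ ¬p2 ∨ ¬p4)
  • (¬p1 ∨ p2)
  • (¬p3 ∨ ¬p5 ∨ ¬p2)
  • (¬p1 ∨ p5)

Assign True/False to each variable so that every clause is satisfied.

Try p1 = True.
  then p2 is forced to True.
  then p5 is forced to True.
  then p3 is forced to False.
  then p4 is forced to False.
Check each clause:
  1. (p4 ∨ p1 ∨ ¬p5) — p1 is true.
  2. (p5 ∨ ¬p3 ∨ ¬p4) — ¬p3 is true.
  3. (¬p4 ∨ p3 ∨ ¬p5) — ¬p4 is true.
  4. (¬p2 ∨ p1) — p1 is true.
  5. (¬p5 ∨ p2 ∨ p3) — p2 is true.
  6. (¬p3 ∨ ¬p5) — ¬p3 is true.
  7. (p2 ∨ ¬p1 ∨ ¬p3) — p2 is true.
  8. (¬p5 ∨ p2 ∨ ¬p4) — p2 is true.
  9. (p1 ∨ p4 ∨ p5) — p1 is true.
  10. (p4 ∨ p2) — p2 is true.
  11. (p2 ∨ ¬p5) — p2 is true.
  12. (¬p2 ∨ ¬p4 ∨ ¬p3) — ¬p4 is true.
  13. (p2 ∨ ¬p1) — p2 is true.
  14. (¬p5 ∨ ¬p3 ∨ ¬p2) — ¬p3 is true.
  15. (p5 ∨ ¬p1) — p5 is true.

p1=T  p2=T  p3=F  p4=F  p5=T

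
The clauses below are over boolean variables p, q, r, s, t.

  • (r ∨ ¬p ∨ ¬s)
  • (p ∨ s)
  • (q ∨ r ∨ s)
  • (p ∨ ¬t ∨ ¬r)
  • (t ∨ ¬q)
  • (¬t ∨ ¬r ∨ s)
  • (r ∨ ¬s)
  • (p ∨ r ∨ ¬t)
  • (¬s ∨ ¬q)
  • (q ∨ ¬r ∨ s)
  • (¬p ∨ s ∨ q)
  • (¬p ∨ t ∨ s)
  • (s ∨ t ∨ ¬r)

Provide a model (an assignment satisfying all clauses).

p = T, q = F, r = T, s = T, t = F

Try p = True.
Set q = False and propagate.
  then s is forced to True.
  then r is forced to True.
t is now unconstrained; take t = False.
Every clause has at least one true literal under this assignment.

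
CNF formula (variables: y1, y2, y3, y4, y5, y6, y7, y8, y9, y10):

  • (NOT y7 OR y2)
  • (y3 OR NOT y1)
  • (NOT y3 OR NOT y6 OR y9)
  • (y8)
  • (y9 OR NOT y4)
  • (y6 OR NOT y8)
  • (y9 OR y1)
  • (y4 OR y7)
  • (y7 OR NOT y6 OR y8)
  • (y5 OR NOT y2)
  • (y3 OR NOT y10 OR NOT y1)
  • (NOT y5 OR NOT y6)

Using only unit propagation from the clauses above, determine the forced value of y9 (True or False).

(y8) is a unit clause: y8 = True.
In (NOT y8 OR y6), NOT y8 is now false; y6 must hold, so y6 = True.
In (NOT y5 OR NOT y6), NOT y6 is now false; NOT y5 must hold, so y5 = False.
From (y5 OR NOT y2) and y5 = False: y2 = False.
(NOT y7 OR y2): since y2 = False, the clause reduces to (NOT y7). y7 = False.
(y7 OR y4) with y7 = False leaves only y4, so y4 = True.
(y9 OR NOT y4): since y4 = True, the clause reduces to (y9). y9 = True.

True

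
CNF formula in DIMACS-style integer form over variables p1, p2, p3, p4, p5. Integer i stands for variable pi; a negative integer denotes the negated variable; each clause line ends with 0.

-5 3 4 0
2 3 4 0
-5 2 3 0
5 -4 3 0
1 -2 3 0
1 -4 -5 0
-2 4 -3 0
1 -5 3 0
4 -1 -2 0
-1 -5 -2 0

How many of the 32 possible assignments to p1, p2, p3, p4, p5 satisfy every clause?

Split on p3, then p2.
  p3=T, p2=T: remaining (p1,p4,p5) ∈ {(F,T,F); (T,T,F)} — 2.
  p3=T, p2=F: 7 of the 8 assignments to (p1,p4,p5) work.
  p3=F, p2=T: a clause becomes empty — 0.
  p3=F, p2=F: a clause becomes empty — 0.
Total: 2 + 7 + 0 + 0 = 9.

9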